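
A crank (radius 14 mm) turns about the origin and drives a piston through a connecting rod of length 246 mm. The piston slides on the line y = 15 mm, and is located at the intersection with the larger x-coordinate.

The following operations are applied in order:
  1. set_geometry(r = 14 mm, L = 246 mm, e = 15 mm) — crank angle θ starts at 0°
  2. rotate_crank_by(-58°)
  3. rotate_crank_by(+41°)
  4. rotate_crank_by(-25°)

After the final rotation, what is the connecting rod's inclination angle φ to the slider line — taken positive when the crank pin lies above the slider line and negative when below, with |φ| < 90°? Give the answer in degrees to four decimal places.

set_geometry: r = 14 mm, L = 246 mm, e = 15 mm; θ ← 0°
rotate_crank_by(-58°): θ ← 0° -58° = -58°
rotate_crank_by(+41°): θ ← -58° +41° = -17°
rotate_crank_by(-25°): θ ← -17° -25° = -42°
crank pin P = (r cos θ, r sin θ) = (10.404028, -9.367828)
h = r sin θ − e = -9.367828 − 15 = -24.367828
sin φ = h / L = -24.367828 / 246 = -0.09905621
φ = arcsin(-0.09905621) = -5.684826°

-5.6848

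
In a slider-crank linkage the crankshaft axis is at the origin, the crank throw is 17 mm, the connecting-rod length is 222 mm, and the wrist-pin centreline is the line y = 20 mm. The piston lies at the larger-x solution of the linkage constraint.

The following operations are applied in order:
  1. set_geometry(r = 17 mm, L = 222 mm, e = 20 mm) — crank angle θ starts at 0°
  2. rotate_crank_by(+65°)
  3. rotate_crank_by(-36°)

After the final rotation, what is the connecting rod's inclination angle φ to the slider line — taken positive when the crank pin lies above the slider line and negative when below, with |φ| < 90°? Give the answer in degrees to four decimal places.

-3.0361

set_geometry: r = 17 mm, L = 222 mm, e = 20 mm; θ ← 0°
rotate_crank_by(+65°): θ ← 0° +65° = 65°
rotate_crank_by(-36°): θ ← 65° -36° = 29°
crank pin P = (r cos θ, r sin θ) = (14.868535, 8.241764)
h = r sin θ − e = 8.241764 − 20 = -11.758236
sin φ = h / L = -11.758236 / 222 = -0.05296503
φ = arcsin(-0.05296503) = -3.036093°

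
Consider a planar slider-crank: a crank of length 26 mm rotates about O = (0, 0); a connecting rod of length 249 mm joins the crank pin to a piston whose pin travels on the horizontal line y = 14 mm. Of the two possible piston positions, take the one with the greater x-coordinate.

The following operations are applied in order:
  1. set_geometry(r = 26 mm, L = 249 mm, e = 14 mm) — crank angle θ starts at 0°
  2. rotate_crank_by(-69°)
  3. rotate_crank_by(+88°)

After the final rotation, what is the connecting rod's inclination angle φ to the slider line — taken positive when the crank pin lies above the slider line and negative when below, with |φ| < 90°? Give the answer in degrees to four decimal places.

-1.2738

set_geometry: r = 26 mm, L = 249 mm, e = 14 mm; θ ← 0°
rotate_crank_by(-69°): θ ← 0° -69° = -69°
rotate_crank_by(+88°): θ ← -69° +88° = 19°
crank pin P = (r cos θ, r sin θ) = (24.583483, 8.464772)
h = r sin θ − e = 8.464772 − 14 = -5.535228
sin φ = h / L = -5.535228 / 249 = -0.02222983
φ = arcsin(-0.02222983) = -1.273780°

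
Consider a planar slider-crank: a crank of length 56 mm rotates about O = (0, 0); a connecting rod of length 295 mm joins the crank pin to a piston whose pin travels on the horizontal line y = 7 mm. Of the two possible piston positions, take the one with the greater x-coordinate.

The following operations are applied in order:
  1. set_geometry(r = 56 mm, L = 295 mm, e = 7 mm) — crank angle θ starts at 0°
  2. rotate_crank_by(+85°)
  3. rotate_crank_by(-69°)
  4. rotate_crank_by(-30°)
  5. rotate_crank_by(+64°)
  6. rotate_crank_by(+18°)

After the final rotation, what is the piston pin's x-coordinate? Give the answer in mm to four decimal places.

set_geometry: r = 56 mm, L = 295 mm, e = 7 mm; θ ← 0°
rotate_crank_by(+85°): θ ← 0° +85° = 85°
rotate_crank_by(-69°): θ ← 85° -69° = 16°
rotate_crank_by(-30°): θ ← 16° -30° = -14°
rotate_crank_by(+64°): θ ← -14° +64° = 50°
rotate_crank_by(+18°): θ ← 50° +18° = 68°
crank pin P = (r cos θ, r sin θ) = (20.977969, 51.922296)
h = r sin θ − e = 51.922296 − 7 = 44.922296
x = r cos θ + √(L² − h²) = 20.977969 + √(87025.0 − 2018.0127) = 20.977969 + 291.559578 = 312.537547

312.5375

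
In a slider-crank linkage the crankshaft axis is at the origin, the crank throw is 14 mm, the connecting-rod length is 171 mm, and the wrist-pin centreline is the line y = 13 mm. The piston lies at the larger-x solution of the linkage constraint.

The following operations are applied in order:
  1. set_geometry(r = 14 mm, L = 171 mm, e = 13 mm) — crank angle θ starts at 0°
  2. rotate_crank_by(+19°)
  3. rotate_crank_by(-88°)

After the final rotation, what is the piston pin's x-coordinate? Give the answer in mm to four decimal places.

set_geometry: r = 14 mm, L = 171 mm, e = 13 mm; θ ← 0°
rotate_crank_by(+19°): θ ← 0° +19° = 19°
rotate_crank_by(-88°): θ ← 19° -88° = -69°
crank pin P = (r cos θ, r sin θ) = (5.017151, -13.070126)
h = r sin θ − e = -13.070126 − 13 = -26.070126
x = r cos θ + √(L² − h²) = 5.017151 + √(29241.0 − 679.6515) = 5.017151 + 169.001031 = 174.018182

174.0182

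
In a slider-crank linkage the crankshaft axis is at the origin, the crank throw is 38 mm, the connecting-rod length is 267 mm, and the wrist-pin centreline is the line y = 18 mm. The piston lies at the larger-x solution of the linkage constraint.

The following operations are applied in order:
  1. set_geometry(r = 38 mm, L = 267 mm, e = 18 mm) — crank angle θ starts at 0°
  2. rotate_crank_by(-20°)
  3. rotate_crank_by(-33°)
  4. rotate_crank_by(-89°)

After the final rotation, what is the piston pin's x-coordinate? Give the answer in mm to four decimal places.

233.8272

set_geometry: r = 38 mm, L = 267 mm, e = 18 mm; θ ← 0°
rotate_crank_by(-20°): θ ← 0° -20° = -20°
rotate_crank_by(-33°): θ ← -20° -33° = -53°
rotate_crank_by(-89°): θ ← -53° -89° = -142°
crank pin P = (r cos θ, r sin θ) = (-29.944409, -23.395136)
h = r sin θ − e = -23.395136 − 18 = -41.395136
x = r cos θ + √(L² − h²) = -29.944409 + √(71289.0 − 1713.5573) = -29.944409 + 263.771573 = 233.827164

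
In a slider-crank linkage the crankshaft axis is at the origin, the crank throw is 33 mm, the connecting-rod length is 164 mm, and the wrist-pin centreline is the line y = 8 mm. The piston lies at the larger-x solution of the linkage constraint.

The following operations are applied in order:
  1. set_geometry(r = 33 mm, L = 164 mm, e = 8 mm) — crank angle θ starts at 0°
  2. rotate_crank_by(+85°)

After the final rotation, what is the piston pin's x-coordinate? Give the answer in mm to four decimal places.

164.9788

set_geometry: r = 33 mm, L = 164 mm, e = 8 mm; θ ← 0°
rotate_crank_by(+85°): θ ← 0° +85° = 85°
crank pin P = (r cos θ, r sin θ) = (2.876140, 32.874425)
h = r sin θ − e = 32.874425 − 8 = 24.874425
x = r cos θ + √(L² − h²) = 2.876140 + √(26896.0 − 618.7370) = 2.876140 + 162.102631 = 164.978771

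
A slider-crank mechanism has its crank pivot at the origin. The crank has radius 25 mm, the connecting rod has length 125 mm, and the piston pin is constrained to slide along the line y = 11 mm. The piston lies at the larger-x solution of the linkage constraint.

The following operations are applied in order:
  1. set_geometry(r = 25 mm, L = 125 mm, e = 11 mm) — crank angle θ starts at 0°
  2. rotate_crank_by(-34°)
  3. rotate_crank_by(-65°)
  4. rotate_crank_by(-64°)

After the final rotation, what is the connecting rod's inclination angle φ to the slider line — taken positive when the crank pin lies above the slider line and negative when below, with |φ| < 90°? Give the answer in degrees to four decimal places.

-8.4227

set_geometry: r = 25 mm, L = 125 mm, e = 11 mm; θ ← 0°
rotate_crank_by(-34°): θ ← 0° -34° = -34°
rotate_crank_by(-65°): θ ← -34° -65° = -99°
rotate_crank_by(-64°): θ ← -99° -64° = -163°
crank pin P = (r cos θ, r sin θ) = (-23.907619, -7.309293)
h = r sin θ − e = -7.309293 − 11 = -18.309293
sin φ = h / L = -18.309293 / 125 = -0.14647434
φ = arcsin(-0.14647434) = -8.422664°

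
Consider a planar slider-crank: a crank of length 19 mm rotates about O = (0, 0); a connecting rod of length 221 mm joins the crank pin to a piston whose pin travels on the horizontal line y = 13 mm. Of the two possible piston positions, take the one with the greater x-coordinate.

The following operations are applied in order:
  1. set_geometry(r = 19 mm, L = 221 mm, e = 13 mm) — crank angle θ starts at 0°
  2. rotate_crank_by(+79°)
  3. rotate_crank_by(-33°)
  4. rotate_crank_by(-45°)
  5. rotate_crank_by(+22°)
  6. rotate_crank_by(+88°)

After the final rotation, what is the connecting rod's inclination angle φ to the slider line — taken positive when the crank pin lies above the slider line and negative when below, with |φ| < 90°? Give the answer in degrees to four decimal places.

set_geometry: r = 19 mm, L = 221 mm, e = 13 mm; θ ← 0°
rotate_crank_by(+79°): θ ← 0° +79° = 79°
rotate_crank_by(-33°): θ ← 79° -33° = 46°
rotate_crank_by(-45°): θ ← 46° -45° = 1°
rotate_crank_by(+22°): θ ← 1° +22° = 23°
rotate_crank_by(+88°): θ ← 23° +88° = 111°
crank pin P = (r cos θ, r sin θ) = (-6.808991, 17.738028)
h = r sin θ − e = 17.738028 − 13 = 4.738028
sin φ = h / L = 4.738028 / 221 = 0.02143904
φ = arcsin(0.02143904) = 1.228461°

1.2285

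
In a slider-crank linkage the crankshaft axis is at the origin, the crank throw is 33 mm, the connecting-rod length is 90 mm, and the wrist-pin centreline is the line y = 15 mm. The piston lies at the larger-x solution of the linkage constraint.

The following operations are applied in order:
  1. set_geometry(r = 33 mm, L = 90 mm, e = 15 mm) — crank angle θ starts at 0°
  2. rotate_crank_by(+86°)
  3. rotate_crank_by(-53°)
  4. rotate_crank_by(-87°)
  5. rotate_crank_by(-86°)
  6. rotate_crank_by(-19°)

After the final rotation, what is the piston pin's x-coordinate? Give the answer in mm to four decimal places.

set_geometry: r = 33 mm, L = 90 mm, e = 15 mm; θ ← 0°
rotate_crank_by(+86°): θ ← 0° +86° = 86°
rotate_crank_by(-53°): θ ← 86° -53° = 33°
rotate_crank_by(-87°): θ ← 33° -87° = -54°
rotate_crank_by(-86°): θ ← -54° -86° = -140°
rotate_crank_by(-19°): θ ← -140° -19° = -159°
crank pin P = (r cos θ, r sin θ) = (-30.808154, -11.826142)
h = r sin θ − e = -11.826142 − 15 = -26.826142
x = r cos θ + √(L² − h²) = -30.808154 + √(8100.0 − 719.6419) = -30.808154 + 85.909011 = 55.100856

55.1009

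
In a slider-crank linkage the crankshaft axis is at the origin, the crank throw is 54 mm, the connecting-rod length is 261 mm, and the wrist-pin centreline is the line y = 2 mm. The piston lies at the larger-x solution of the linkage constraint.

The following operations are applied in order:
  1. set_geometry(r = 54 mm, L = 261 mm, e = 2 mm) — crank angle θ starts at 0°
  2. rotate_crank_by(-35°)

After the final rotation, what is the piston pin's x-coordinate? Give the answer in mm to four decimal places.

303.1430

set_geometry: r = 54 mm, L = 261 mm, e = 2 mm; θ ← 0°
rotate_crank_by(-35°): θ ← 0° -35° = -35°
crank pin P = (r cos θ, r sin θ) = (44.234210, -30.973128)
h = r sin θ − e = -30.973128 − 2 = -32.973128
x = r cos θ + √(L² − h²) = 44.234210 + √(68121.0 − 1087.2271) = 44.234210 + 258.908812 = 303.143022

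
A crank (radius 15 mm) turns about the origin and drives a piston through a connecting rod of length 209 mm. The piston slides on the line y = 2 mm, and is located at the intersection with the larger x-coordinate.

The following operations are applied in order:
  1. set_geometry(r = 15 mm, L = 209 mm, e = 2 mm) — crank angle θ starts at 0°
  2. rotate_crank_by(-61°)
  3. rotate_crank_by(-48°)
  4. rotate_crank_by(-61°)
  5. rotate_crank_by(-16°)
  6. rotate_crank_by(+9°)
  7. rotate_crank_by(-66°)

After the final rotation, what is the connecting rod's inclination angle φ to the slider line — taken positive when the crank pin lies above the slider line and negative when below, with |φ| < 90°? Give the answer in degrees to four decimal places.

3.1172

set_geometry: r = 15 mm, L = 209 mm, e = 2 mm; θ ← 0°
rotate_crank_by(-61°): θ ← 0° -61° = -61°
rotate_crank_by(-48°): θ ← -61° -48° = -109°
rotate_crank_by(-61°): θ ← -109° -61° = -170°
rotate_crank_by(-16°): θ ← -170° -16° = -186°
rotate_crank_by(+9°): θ ← -186° +9° = -177°
rotate_crank_by(-66°): θ ← -177° -66° = -243°
crank pin P = (r cos θ, r sin θ) = (-6.809857, 13.365098)
h = r sin θ − e = 13.365098 − 2 = 11.365098
sin φ = h / L = 11.365098 / 209 = 0.05437846
φ = arcsin(0.05437846) = 3.117194°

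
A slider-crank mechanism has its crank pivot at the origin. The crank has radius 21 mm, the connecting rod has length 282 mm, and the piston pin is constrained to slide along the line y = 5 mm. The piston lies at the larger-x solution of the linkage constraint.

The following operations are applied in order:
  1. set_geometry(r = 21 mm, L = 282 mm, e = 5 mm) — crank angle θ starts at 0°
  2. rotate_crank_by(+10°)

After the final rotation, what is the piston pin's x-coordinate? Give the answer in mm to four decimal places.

set_geometry: r = 21 mm, L = 282 mm, e = 5 mm; θ ← 0°
rotate_crank_by(+10°): θ ← 0° +10° = 10°
crank pin P = (r cos θ, r sin θ) = (20.680963, 3.646612)
h = r sin θ − e = 3.646612 − 5 = -1.353388
x = r cos θ + √(L² − h²) = 20.680963 + √(79524.0 − 1.8317) = 20.680963 + 281.996752 = 302.677715

302.6777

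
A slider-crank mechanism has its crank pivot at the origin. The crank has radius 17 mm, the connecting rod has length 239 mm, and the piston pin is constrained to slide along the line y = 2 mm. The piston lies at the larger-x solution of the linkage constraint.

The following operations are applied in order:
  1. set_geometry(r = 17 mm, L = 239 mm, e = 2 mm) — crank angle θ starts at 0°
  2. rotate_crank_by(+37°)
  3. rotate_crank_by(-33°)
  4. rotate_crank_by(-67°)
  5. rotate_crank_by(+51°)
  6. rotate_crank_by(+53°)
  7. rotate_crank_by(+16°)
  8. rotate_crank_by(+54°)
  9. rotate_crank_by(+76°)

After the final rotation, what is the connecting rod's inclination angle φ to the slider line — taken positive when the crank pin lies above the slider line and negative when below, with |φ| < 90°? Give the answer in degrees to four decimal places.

set_geometry: r = 17 mm, L = 239 mm, e = 2 mm; θ ← 0°
rotate_crank_by(+37°): θ ← 0° +37° = 37°
rotate_crank_by(-33°): θ ← 37° -33° = 4°
rotate_crank_by(-67°): θ ← 4° -67° = -63°
rotate_crank_by(+51°): θ ← -63° +51° = -12°
rotate_crank_by(+53°): θ ← -12° +53° = 41°
rotate_crank_by(+16°): θ ← 41° +16° = 57°
rotate_crank_by(+54°): θ ← 57° +54° = 111°
rotate_crank_by(+76°): θ ← 111° +76° = 187°
crank pin P = (r cos θ, r sin θ) = (-16.873285, -2.071779)
h = r sin θ − e = -2.071779 − 2 = -4.071779
sin φ = h / L = -4.071779 / 239 = -0.01703673
φ = arcsin(-0.01703673) = -0.976180°

-0.9762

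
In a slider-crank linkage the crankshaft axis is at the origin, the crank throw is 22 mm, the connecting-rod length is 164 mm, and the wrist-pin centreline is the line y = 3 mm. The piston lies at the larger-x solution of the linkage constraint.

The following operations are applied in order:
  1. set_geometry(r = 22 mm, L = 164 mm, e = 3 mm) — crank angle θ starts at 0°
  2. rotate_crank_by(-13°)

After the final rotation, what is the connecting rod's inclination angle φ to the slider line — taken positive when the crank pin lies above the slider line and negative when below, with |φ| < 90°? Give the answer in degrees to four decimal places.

-2.7782

set_geometry: r = 22 mm, L = 164 mm, e = 3 mm; θ ← 0°
rotate_crank_by(-13°): θ ← 0° -13° = -13°
crank pin P = (r cos θ, r sin θ) = (21.436141, -4.948923)
h = r sin θ − e = -4.948923 − 3 = -7.948923
sin φ = h / L = -7.948923 / 164 = -0.04846904
φ = arcsin(-0.04846904) = -2.778160°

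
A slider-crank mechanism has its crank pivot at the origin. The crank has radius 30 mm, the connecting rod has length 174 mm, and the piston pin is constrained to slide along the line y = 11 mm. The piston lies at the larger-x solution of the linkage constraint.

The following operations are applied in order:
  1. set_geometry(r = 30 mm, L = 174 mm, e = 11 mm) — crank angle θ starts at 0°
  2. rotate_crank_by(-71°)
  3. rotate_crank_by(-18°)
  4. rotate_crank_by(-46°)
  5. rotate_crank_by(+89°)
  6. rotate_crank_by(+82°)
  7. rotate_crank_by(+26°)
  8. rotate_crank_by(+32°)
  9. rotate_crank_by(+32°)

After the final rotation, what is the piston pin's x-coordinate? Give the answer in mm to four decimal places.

set_geometry: r = 30 mm, L = 174 mm, e = 11 mm; θ ← 0°
rotate_crank_by(-71°): θ ← 0° -71° = -71°
rotate_crank_by(-18°): θ ← -71° -18° = -89°
rotate_crank_by(-46°): θ ← -89° -46° = -135°
rotate_crank_by(+89°): θ ← -135° +89° = -46°
rotate_crank_by(+82°): θ ← -46° +82° = 36°
rotate_crank_by(+26°): θ ← 36° +26° = 62°
rotate_crank_by(+32°): θ ← 62° +32° = 94°
rotate_crank_by(+32°): θ ← 94° +32° = 126°
crank pin P = (r cos θ, r sin θ) = (-17.633558, 24.270510)
h = r sin θ − e = 24.270510 − 11 = 13.270510
x = r cos θ + √(L² − h²) = -17.633558 + √(30276.0 − 176.1064) = -17.633558 + 173.493209 = 155.859651

155.8597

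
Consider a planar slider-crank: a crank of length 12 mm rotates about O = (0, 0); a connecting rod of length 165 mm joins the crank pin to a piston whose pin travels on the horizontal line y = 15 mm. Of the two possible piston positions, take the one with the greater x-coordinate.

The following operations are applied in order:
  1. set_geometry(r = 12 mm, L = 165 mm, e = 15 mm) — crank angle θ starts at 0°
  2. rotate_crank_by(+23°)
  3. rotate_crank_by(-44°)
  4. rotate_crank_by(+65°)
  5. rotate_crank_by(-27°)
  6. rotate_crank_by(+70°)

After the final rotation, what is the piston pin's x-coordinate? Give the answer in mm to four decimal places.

165.6005

set_geometry: r = 12 mm, L = 165 mm, e = 15 mm; θ ← 0°
rotate_crank_by(+23°): θ ← 0° +23° = 23°
rotate_crank_by(-44°): θ ← 23° -44° = -21°
rotate_crank_by(+65°): θ ← -21° +65° = 44°
rotate_crank_by(-27°): θ ← 44° -27° = 17°
rotate_crank_by(+70°): θ ← 17° +70° = 87°
crank pin P = (r cos θ, r sin θ) = (0.628031, 11.983554)
h = r sin θ − e = 11.983554 − 15 = -3.016446
x = r cos θ + √(L² − h²) = 0.628031 + √(27225.0 − 9.0989) = 0.628031 + 164.972425 = 165.600457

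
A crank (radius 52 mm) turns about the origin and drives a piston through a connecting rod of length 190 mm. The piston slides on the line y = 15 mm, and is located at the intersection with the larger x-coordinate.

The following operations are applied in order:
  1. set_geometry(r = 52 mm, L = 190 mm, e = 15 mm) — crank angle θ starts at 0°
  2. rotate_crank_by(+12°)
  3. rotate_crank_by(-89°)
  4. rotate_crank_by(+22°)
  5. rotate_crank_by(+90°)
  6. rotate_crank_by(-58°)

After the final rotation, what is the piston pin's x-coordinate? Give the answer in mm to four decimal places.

set_geometry: r = 52 mm, L = 190 mm, e = 15 mm; θ ← 0°
rotate_crank_by(+12°): θ ← 0° +12° = 12°
rotate_crank_by(-89°): θ ← 12° -89° = -77°
rotate_crank_by(+22°): θ ← -77° +22° = -55°
rotate_crank_by(+90°): θ ← -55° +90° = 35°
rotate_crank_by(-58°): θ ← 35° -58° = -23°
crank pin P = (r cos θ, r sin θ) = (47.866252, -20.318019)
h = r sin θ − e = -20.318019 − 15 = -35.318019
x = r cos θ + √(L² − h²) = 47.866252 + √(36100.0 − 1247.3624) = 47.866252 + 186.688611 = 234.554864

234.5549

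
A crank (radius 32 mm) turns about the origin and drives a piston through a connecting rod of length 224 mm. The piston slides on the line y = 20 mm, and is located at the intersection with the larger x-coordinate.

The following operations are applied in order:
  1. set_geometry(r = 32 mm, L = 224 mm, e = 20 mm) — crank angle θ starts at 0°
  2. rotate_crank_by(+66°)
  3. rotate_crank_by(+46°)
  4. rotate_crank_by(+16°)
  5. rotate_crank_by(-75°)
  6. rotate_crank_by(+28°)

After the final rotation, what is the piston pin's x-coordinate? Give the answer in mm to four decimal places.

228.7050

set_geometry: r = 32 mm, L = 224 mm, e = 20 mm; θ ← 0°
rotate_crank_by(+66°): θ ← 0° +66° = 66°
rotate_crank_by(+46°): θ ← 66° +46° = 112°
rotate_crank_by(+16°): θ ← 112° +16° = 128°
rotate_crank_by(-75°): θ ← 128° -75° = 53°
rotate_crank_by(+28°): θ ← 53° +28° = 81°
crank pin P = (r cos θ, r sin θ) = (5.005903, 31.606027)
h = r sin θ − e = 31.606027 − 20 = 11.606027
x = r cos θ + √(L² − h²) = 5.005903 + √(50176.0 − 134.6999) = 5.005903 + 223.699129 = 228.705031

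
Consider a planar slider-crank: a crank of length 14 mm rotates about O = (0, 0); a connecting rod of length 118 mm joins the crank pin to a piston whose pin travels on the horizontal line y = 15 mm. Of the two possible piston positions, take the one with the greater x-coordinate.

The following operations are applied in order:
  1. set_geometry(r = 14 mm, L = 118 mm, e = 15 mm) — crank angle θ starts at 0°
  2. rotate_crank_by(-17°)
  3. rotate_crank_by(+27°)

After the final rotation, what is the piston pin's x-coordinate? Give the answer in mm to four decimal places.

131.1160

set_geometry: r = 14 mm, L = 118 mm, e = 15 mm; θ ← 0°
rotate_crank_by(-17°): θ ← 0° -17° = -17°
rotate_crank_by(+27°): θ ← -17° +27° = 10°
crank pin P = (r cos θ, r sin θ) = (13.787309, 2.431074)
h = r sin θ − e = 2.431074 − 15 = -12.568926
x = r cos θ + √(L² − h²) = 13.787309 + √(13924.0 − 157.9779) = 13.787309 + 117.328693 = 131.116001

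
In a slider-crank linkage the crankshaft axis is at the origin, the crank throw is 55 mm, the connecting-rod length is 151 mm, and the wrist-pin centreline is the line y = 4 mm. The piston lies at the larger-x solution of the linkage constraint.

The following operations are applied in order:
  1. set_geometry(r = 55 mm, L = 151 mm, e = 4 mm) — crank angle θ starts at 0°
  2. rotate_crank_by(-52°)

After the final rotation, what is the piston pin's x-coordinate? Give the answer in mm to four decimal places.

177.2485

set_geometry: r = 55 mm, L = 151 mm, e = 4 mm; θ ← 0°
rotate_crank_by(-52°): θ ← 0° -52° = -52°
crank pin P = (r cos θ, r sin θ) = (33.861381, -43.340591)
h = r sin θ − e = -43.340591 − 4 = -47.340591
x = r cos θ + √(L² − h²) = 33.861381 + √(22801.0 − 2241.1316) = 33.861381 + 143.387128 = 177.248509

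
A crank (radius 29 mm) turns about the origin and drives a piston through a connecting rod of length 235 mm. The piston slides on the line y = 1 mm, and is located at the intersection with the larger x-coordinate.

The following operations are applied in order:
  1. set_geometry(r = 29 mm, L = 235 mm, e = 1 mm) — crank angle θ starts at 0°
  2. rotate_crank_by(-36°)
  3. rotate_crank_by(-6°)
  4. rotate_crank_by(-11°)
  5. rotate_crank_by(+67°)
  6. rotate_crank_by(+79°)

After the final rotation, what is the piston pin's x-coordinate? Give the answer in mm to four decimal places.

set_geometry: r = 29 mm, L = 235 mm, e = 1 mm; θ ← 0°
rotate_crank_by(-36°): θ ← 0° -36° = -36°
rotate_crank_by(-6°): θ ← -36° -6° = -42°
rotate_crank_by(-11°): θ ← -42° -11° = -53°
rotate_crank_by(+67°): θ ← -53° +67° = 14°
rotate_crank_by(+79°): θ ← 14° +79° = 93°
crank pin P = (r cos θ, r sin θ) = (-1.517743, 28.960257)
h = r sin θ − e = 28.960257 − 1 = 27.960257
x = r cos θ + √(L² − h²) = -1.517743 + √(55225.0 − 781.7759) = -1.517743 + 233.330718 = 231.812975

231.8130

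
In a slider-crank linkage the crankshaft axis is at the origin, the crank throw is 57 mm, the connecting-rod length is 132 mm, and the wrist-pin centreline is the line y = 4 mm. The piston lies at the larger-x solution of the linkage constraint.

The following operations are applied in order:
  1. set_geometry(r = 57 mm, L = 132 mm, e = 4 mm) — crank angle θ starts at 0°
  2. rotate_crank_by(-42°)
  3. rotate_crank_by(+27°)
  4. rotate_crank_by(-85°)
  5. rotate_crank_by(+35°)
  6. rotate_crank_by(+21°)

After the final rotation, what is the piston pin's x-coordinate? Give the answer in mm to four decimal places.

set_geometry: r = 57 mm, L = 132 mm, e = 4 mm; θ ← 0°
rotate_crank_by(-42°): θ ← 0° -42° = -42°
rotate_crank_by(+27°): θ ← -42° +27° = -15°
rotate_crank_by(-85°): θ ← -15° -85° = -100°
rotate_crank_by(+35°): θ ← -100° +35° = -65°
rotate_crank_by(+21°): θ ← -65° +21° = -44°
crank pin P = (r cos θ, r sin θ) = (41.002369, -39.595527)
h = r sin θ − e = -39.595527 − 4 = -43.595527
x = r cos θ + √(L² − h²) = 41.002369 + √(17424.0 − 1900.5700) = 41.002369 + 124.593058 = 165.595426

165.5954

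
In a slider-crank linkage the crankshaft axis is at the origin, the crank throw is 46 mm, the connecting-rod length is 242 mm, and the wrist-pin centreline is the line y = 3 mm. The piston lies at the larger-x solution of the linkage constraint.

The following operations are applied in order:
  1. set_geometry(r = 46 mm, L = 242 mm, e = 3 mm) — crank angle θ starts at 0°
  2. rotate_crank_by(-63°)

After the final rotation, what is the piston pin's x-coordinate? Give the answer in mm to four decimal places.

set_geometry: r = 46 mm, L = 242 mm, e = 3 mm; θ ← 0°
rotate_crank_by(-63°): θ ← 0° -63° = -63°
crank pin P = (r cos θ, r sin θ) = (20.883563, -40.986300)
h = r sin θ − e = -40.986300 − 3 = -43.986300
x = r cos θ + √(L² − h²) = 20.883563 + √(58564.0 − 1934.7946) = 20.883563 + 237.968917 = 258.852480

258.8525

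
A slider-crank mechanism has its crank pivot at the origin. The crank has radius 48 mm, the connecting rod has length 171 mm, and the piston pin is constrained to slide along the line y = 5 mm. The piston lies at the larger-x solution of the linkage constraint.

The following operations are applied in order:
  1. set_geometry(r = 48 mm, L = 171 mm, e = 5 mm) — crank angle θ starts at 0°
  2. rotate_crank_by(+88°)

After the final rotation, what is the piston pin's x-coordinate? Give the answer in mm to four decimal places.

167.1881

set_geometry: r = 48 mm, L = 171 mm, e = 5 mm; θ ← 0°
rotate_crank_by(+88°): θ ← 0° +88° = 88°
crank pin P = (r cos θ, r sin θ) = (1.675176, 47.970760)
h = r sin θ − e = 47.970760 − 5 = 42.970760
x = r cos θ + √(L² − h²) = 1.675176 + √(29241.0 − 1846.4862) = 1.675176 + 165.512881 = 167.188057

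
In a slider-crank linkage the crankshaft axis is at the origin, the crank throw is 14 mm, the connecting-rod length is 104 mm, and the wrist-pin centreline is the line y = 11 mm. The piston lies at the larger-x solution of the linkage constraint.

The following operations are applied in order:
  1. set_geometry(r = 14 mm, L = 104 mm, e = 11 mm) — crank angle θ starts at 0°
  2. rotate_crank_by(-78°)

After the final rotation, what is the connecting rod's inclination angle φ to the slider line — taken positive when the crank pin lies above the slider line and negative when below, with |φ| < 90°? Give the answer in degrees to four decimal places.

-13.7357

set_geometry: r = 14 mm, L = 104 mm, e = 11 mm; θ ← 0°
rotate_crank_by(-78°): θ ← 0° -78° = -78°
crank pin P = (r cos θ, r sin θ) = (2.910764, -13.694066)
h = r sin θ − e = -13.694066 − 11 = -24.694066
sin φ = h / L = -24.694066 / 104 = -0.23744295
φ = arcsin(-0.23744295) = -13.735670°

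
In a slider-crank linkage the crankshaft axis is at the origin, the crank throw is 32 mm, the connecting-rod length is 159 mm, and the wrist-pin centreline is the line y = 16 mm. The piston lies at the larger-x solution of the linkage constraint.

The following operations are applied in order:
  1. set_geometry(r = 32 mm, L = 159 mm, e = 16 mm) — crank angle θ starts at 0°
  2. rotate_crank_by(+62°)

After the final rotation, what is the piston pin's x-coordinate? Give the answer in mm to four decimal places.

set_geometry: r = 32 mm, L = 159 mm, e = 16 mm; θ ← 0°
rotate_crank_by(+62°): θ ← 0° +62° = 62°
crank pin P = (r cos θ, r sin θ) = (15.023090, 28.254323)
h = r sin θ − e = 28.254323 − 16 = 12.254323
x = r cos θ + √(L² − h²) = 15.023090 + √(25281.0 − 150.1684) = 15.023090 + 158.527069 = 173.550159

173.5502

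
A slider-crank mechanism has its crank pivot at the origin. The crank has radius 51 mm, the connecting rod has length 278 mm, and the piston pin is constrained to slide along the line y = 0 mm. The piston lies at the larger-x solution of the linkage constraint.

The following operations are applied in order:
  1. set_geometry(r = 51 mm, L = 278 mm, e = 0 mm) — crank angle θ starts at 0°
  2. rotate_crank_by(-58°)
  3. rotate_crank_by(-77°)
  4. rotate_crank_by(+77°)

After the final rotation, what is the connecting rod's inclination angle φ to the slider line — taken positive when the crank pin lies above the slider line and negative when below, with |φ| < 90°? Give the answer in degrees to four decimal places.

set_geometry: r = 51 mm, L = 278 mm, e = 0 mm; θ ← 0°
rotate_crank_by(-58°): θ ← 0° -58° = -58°
rotate_crank_by(-77°): θ ← -58° -77° = -135°
rotate_crank_by(+77°): θ ← -135° +77° = -58°
crank pin P = (r cos θ, r sin θ) = (27.025882, -43.250453)
h = r sin θ − e = -43.250453 − 0 = -43.250453
sin φ = h / L = -43.250453 / 278 = -0.15557717
φ = arcsin(-0.15557717) = -8.950272°

-8.9503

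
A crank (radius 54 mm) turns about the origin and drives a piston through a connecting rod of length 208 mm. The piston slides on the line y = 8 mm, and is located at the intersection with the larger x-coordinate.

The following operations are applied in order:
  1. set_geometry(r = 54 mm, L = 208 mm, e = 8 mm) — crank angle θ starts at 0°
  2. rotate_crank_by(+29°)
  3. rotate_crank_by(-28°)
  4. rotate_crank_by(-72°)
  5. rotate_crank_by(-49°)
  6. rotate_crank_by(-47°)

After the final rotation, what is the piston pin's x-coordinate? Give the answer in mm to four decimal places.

154.4060

set_geometry: r = 54 mm, L = 208 mm, e = 8 mm; θ ← 0°
rotate_crank_by(+29°): θ ← 0° +29° = 29°
rotate_crank_by(-28°): θ ← 29° -28° = 1°
rotate_crank_by(-72°): θ ← 1° -72° = -71°
rotate_crank_by(-49°): θ ← -71° -49° = -120°
rotate_crank_by(-47°): θ ← -120° -47° = -167°
crank pin P = (r cos θ, r sin θ) = (-52.615983, -12.147357)
h = r sin θ − e = -12.147357 − 8 = -20.147357
x = r cos θ + √(L² − h²) = -52.615983 + √(43264.0 − 405.9160) = -52.615983 + 207.021941 = 154.405957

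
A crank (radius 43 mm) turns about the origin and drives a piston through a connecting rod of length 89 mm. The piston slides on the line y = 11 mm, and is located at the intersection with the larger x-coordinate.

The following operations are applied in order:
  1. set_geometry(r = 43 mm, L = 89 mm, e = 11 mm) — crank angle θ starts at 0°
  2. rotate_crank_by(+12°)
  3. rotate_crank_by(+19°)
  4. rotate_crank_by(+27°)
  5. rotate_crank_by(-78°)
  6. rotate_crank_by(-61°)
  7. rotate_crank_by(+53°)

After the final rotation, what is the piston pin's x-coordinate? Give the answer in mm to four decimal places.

set_geometry: r = 43 mm, L = 89 mm, e = 11 mm; θ ← 0°
rotate_crank_by(+12°): θ ← 0° +12° = 12°
rotate_crank_by(+19°): θ ← 12° +19° = 31°
rotate_crank_by(+27°): θ ← 31° +27° = 58°
rotate_crank_by(-78°): θ ← 58° -78° = -20°
rotate_crank_by(-61°): θ ← -20° -61° = -81°
rotate_crank_by(+53°): θ ← -81° +53° = -28°
crank pin P = (r cos θ, r sin θ) = (37.966746, -20.187277)
h = r sin θ − e = -20.187277 − 11 = -31.187277
x = r cos θ + √(L² − h²) = 37.966746 + √(7921.0 − 972.6463) = 37.966746 + 83.356786 = 121.323532

121.3235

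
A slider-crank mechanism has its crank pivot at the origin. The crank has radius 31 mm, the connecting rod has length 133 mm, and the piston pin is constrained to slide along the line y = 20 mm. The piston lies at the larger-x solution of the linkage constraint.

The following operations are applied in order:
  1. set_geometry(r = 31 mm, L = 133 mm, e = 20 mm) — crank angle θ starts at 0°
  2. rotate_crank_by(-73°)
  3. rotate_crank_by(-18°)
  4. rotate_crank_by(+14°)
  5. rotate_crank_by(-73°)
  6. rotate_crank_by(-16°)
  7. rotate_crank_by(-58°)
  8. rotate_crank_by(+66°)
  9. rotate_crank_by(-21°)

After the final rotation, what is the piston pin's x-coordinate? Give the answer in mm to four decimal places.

set_geometry: r = 31 mm, L = 133 mm, e = 20 mm; θ ← 0°
rotate_crank_by(-73°): θ ← 0° -73° = -73°
rotate_crank_by(-18°): θ ← -73° -18° = -91°
rotate_crank_by(+14°): θ ← -91° +14° = -77°
rotate_crank_by(-73°): θ ← -77° -73° = -150°
rotate_crank_by(-16°): θ ← -150° -16° = -166°
rotate_crank_by(-58°): θ ← -166° -58° = -224°
rotate_crank_by(+66°): θ ← -224° +66° = -158°
rotate_crank_by(-21°): θ ← -158° -21° = -179°
crank pin P = (r cos θ, r sin θ) = (-30.995279, -0.541025)
h = r sin θ − e = -0.541025 − 20 = -20.541025
x = r cos θ + √(L² − h²) = -30.995279 + √(17689.0 − 421.9337) = -30.995279 + 131.404210 = 100.408931

100.4089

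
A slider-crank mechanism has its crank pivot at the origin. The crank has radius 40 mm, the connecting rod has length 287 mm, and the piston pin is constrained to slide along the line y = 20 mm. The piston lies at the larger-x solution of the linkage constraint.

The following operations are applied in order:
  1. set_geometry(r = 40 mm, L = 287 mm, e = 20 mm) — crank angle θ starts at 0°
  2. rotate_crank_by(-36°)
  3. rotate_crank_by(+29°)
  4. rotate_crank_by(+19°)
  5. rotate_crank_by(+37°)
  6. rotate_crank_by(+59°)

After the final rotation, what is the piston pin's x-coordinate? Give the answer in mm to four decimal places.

274.0716

set_geometry: r = 40 mm, L = 287 mm, e = 20 mm; θ ← 0°
rotate_crank_by(-36°): θ ← 0° -36° = -36°
rotate_crank_by(+29°): θ ← -36° +29° = -7°
rotate_crank_by(+19°): θ ← -7° +19° = 12°
rotate_crank_by(+37°): θ ← 12° +37° = 49°
rotate_crank_by(+59°): θ ← 49° +59° = 108°
crank pin P = (r cos θ, r sin θ) = (-12.360680, 38.042261)
h = r sin θ − e = 38.042261 − 20 = 18.042261
x = r cos θ + √(L² − h²) = -12.360680 + √(82369.0 − 325.5232) = -12.360680 + 286.432325 = 274.071645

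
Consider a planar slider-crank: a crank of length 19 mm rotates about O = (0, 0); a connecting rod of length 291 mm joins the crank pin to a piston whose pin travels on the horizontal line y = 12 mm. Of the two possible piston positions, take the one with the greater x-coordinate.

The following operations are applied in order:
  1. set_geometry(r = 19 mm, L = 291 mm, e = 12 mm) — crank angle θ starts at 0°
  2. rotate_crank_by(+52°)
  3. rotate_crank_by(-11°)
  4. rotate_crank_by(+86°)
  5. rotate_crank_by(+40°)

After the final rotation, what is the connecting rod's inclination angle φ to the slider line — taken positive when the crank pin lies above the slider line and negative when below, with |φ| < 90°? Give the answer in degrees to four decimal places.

set_geometry: r = 19 mm, L = 291 mm, e = 12 mm; θ ← 0°
rotate_crank_by(+52°): θ ← 0° +52° = 52°
rotate_crank_by(-11°): θ ← 52° -11° = 41°
rotate_crank_by(+86°): θ ← 41° +86° = 127°
rotate_crank_by(+40°): θ ← 127° +40° = 167°
crank pin P = (r cos θ, r sin θ) = (-18.513031, 4.274070)
h = r sin θ − e = 4.274070 − 12 = -7.725930
sin φ = h / L = -7.725930 / 291 = -0.02654959
φ = arcsin(-0.02654959) = -1.521358°

-1.5214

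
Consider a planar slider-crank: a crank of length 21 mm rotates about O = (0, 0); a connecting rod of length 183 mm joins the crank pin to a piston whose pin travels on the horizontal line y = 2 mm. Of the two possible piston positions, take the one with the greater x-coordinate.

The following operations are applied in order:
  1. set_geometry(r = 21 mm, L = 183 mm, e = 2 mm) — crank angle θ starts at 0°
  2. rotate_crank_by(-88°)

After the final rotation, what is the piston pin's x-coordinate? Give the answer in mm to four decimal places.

182.2834

set_geometry: r = 21 mm, L = 183 mm, e = 2 mm; θ ← 0°
rotate_crank_by(-88°): θ ← 0° -88° = -88°
crank pin P = (r cos θ, r sin θ) = (0.732889, -20.987207)
h = r sin θ − e = -20.987207 − 2 = -22.987207
x = r cos θ + √(L² − h²) = 0.732889 + √(33489.0 − 528.4117) = 0.732889 + 181.550512 = 182.283401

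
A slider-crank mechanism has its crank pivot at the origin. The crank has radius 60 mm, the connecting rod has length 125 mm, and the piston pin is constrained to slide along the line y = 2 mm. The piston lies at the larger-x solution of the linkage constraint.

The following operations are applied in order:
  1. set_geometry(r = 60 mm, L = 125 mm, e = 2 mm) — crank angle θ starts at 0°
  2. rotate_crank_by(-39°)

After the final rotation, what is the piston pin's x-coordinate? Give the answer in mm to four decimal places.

165.1370

set_geometry: r = 60 mm, L = 125 mm, e = 2 mm; θ ← 0°
rotate_crank_by(-39°): θ ← 0° -39° = -39°
crank pin P = (r cos θ, r sin θ) = (46.628758, -37.759223)
h = r sin θ − e = -37.759223 − 2 = -39.759223
x = r cos θ + √(L² − h²) = 46.628758 + √(15625.0 − 1580.7959) = 46.628758 + 118.508245 = 165.137003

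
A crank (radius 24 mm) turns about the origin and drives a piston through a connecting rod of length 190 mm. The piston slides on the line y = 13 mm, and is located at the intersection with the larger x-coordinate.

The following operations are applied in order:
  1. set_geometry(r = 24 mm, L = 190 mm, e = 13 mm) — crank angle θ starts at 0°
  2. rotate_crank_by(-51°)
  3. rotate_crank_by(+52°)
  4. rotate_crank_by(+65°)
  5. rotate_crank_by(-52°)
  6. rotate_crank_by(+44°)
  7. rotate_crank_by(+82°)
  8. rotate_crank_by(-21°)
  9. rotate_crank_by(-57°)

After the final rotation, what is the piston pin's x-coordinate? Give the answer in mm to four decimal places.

201.0907

set_geometry: r = 24 mm, L = 190 mm, e = 13 mm; θ ← 0°
rotate_crank_by(-51°): θ ← 0° -51° = -51°
rotate_crank_by(+52°): θ ← -51° +52° = 1°
rotate_crank_by(+65°): θ ← 1° +65° = 66°
rotate_crank_by(-52°): θ ← 66° -52° = 14°
rotate_crank_by(+44°): θ ← 14° +44° = 58°
rotate_crank_by(+82°): θ ← 58° +82° = 140°
rotate_crank_by(-21°): θ ← 140° -21° = 119°
rotate_crank_by(-57°): θ ← 119° -57° = 62°
crank pin P = (r cos θ, r sin θ) = (11.267318, 21.190742)
h = r sin θ − e = 21.190742 − 13 = 8.190742
x = r cos θ + √(L² − h²) = 11.267318 + √(36100.0 − 67.0883) = 11.267318 + 189.823370 = 201.090687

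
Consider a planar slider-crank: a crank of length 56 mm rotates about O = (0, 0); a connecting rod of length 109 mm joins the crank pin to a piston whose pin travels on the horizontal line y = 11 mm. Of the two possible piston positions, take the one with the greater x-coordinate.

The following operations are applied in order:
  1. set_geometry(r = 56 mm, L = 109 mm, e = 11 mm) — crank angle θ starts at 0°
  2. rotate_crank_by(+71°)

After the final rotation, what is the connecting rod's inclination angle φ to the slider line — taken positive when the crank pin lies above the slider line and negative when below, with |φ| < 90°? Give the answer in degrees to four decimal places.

set_geometry: r = 56 mm, L = 109 mm, e = 11 mm; θ ← 0°
rotate_crank_by(+71°): θ ← 0° +71° = 71°
crank pin P = (r cos θ, r sin θ) = (18.231817, 52.949040)
h = r sin θ − e = 52.949040 − 11 = 41.949040
sin φ = h / L = 41.949040 / 109 = 0.38485358
φ = arcsin(0.38485358) = 22.634651°

22.6347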